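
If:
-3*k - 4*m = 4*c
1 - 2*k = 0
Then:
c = -m - 3/8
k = 1/2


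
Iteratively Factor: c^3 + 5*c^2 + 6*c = (c + 2)*(c^2 + 3*c) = c*(c + 2)*(c + 3)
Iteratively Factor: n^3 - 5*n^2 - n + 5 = (n - 5)*(n^2 - 1) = (n - 5)*(n - 1)*(n + 1)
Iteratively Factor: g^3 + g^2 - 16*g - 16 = (g + 1)*(g^2 - 16) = (g - 4)*(g + 1)*(g + 4)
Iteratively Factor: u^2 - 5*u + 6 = (u - 2)*(u - 3)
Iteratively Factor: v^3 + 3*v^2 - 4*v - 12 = (v + 3)*(v^2 - 4) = (v + 2)*(v + 3)*(v - 2)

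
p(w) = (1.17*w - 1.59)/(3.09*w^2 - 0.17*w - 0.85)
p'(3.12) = -0.01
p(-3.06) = -0.18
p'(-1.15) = -1.47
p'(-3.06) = -0.08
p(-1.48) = -0.54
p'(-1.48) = -0.62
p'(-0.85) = -5.24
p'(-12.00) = -0.00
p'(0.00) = -1.75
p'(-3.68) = -0.05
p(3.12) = 0.07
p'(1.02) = 1.04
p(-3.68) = -0.14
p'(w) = (0.17 - 6.18*w)*(1.17*w - 1.59)/(3.09*w^2 - 0.17*w - 0.85)^2 + 1.17/(3.09*w^2 - 0.17*w - 0.85)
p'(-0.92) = -3.62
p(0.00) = 1.87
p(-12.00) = -0.04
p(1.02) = -0.18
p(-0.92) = -1.39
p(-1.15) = -0.86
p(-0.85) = -1.69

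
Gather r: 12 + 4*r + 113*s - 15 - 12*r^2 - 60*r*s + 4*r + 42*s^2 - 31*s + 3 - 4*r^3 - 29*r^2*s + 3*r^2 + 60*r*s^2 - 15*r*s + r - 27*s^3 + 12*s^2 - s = -4*r^3 + r^2*(-29*s - 9) + r*(60*s^2 - 75*s + 9) - 27*s^3 + 54*s^2 + 81*s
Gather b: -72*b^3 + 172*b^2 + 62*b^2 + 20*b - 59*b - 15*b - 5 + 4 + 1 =-72*b^3 + 234*b^2 - 54*b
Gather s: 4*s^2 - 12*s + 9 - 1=4*s^2 - 12*s + 8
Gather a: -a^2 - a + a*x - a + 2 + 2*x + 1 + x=-a^2 + a*(x - 2) + 3*x + 3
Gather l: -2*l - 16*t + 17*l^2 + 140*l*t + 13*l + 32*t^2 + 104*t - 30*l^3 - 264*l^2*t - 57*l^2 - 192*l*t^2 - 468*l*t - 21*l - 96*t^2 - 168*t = -30*l^3 + l^2*(-264*t - 40) + l*(-192*t^2 - 328*t - 10) - 64*t^2 - 80*t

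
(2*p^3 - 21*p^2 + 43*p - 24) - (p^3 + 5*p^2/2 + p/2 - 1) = p^3 - 47*p^2/2 + 85*p/2 - 23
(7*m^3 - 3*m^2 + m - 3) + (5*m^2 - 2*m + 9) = 7*m^3 + 2*m^2 - m + 6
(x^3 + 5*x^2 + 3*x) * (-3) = -3*x^3 - 15*x^2 - 9*x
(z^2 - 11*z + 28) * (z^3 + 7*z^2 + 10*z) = z^5 - 4*z^4 - 39*z^3 + 86*z^2 + 280*z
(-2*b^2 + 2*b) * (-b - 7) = 2*b^3 + 12*b^2 - 14*b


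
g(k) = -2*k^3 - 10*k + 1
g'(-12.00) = -874.00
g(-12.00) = 3577.00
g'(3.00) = -64.00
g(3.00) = -83.00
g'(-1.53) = -24.05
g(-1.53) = 23.46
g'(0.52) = -11.62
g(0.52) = -4.48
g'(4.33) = -122.49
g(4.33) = -204.67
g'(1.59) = -25.17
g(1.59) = -22.94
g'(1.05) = -16.62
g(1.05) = -11.82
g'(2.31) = -42.02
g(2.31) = -46.75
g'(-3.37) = -78.14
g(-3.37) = 111.25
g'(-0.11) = -10.07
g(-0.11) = 2.10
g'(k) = -6*k^2 - 10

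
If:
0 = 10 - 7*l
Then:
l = 10/7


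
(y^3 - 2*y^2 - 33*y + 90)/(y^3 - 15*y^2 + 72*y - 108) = (y^2 + y - 30)/(y^2 - 12*y + 36)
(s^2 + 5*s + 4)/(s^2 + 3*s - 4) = (s + 1)/(s - 1)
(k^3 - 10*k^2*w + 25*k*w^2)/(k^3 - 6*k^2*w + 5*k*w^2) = (-k + 5*w)/(-k + w)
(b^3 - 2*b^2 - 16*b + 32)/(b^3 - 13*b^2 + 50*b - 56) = (b + 4)/(b - 7)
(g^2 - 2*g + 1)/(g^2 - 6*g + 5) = (g - 1)/(g - 5)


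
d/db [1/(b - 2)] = -1/(b - 2)^2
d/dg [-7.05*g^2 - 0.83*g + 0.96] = -14.1*g - 0.83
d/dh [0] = 0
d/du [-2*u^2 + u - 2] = 1 - 4*u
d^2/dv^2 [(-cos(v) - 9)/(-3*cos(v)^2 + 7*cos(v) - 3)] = 6*(27*(1 - cos(2*v))^2*cos(v) + 115*(1 - cos(2*v))^2 + 1203*cos(v) + 228*cos(2*v) - 189*cos(3*v) - 6*cos(5*v) - 1248)/(14*cos(v) - 3*cos(2*v) - 9)^3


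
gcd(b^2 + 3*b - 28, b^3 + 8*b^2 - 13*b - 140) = b^2 + 3*b - 28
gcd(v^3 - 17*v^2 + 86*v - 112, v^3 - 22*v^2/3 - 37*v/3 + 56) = v - 8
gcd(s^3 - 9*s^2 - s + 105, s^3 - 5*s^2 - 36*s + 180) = s - 5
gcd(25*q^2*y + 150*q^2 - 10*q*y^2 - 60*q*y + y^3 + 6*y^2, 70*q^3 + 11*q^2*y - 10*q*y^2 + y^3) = -5*q + y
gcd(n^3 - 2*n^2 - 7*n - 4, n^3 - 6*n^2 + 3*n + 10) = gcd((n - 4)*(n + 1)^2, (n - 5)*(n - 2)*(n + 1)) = n + 1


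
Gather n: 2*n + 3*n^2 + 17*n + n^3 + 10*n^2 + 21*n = n^3 + 13*n^2 + 40*n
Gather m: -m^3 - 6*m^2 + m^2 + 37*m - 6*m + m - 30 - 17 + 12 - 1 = -m^3 - 5*m^2 + 32*m - 36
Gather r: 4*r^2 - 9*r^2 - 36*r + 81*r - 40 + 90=-5*r^2 + 45*r + 50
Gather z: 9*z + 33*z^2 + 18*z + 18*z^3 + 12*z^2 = 18*z^3 + 45*z^2 + 27*z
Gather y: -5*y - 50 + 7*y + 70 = 2*y + 20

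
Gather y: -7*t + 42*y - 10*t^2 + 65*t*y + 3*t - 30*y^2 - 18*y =-10*t^2 - 4*t - 30*y^2 + y*(65*t + 24)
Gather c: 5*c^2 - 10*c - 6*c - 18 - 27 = 5*c^2 - 16*c - 45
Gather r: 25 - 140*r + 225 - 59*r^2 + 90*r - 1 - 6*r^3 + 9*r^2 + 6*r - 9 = -6*r^3 - 50*r^2 - 44*r + 240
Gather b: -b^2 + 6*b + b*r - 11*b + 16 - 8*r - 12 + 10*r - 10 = -b^2 + b*(r - 5) + 2*r - 6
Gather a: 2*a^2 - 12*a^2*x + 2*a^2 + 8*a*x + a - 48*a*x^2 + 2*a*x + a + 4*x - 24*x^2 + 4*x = a^2*(4 - 12*x) + a*(-48*x^2 + 10*x + 2) - 24*x^2 + 8*x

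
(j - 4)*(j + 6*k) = j^2 + 6*j*k - 4*j - 24*k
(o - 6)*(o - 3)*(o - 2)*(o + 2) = o^4 - 9*o^3 + 14*o^2 + 36*o - 72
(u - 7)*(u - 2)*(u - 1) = u^3 - 10*u^2 + 23*u - 14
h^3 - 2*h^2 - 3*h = h*(h - 3)*(h + 1)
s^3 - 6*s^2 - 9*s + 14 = (s - 7)*(s - 1)*(s + 2)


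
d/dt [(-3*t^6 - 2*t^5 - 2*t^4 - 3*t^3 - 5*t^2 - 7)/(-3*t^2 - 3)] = t*(12*t^6 + 6*t^5 + 22*t^4 + 13*t^3 + 8*t^2 + 9*t - 4)/(3*(t^4 + 2*t^2 + 1))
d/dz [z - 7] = 1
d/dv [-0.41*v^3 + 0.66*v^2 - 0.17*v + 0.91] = -1.23*v^2 + 1.32*v - 0.17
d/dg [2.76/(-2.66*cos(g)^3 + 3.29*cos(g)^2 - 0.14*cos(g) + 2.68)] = (-22.0248*cos(g)^2 + 18.1608*cos(g) - 0.3864)*sin(g)/(2.66*cos(g)^3 - 3.29*cos(g)^2 + 0.14*cos(g) - 2.68)^2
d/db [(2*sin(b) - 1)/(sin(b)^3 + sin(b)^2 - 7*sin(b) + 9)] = 4*(2*sin(4*b) + 45*cos(b) - cos(3*b))/(-25*sin(b) - sin(3*b) - 2*cos(2*b) + 38)^2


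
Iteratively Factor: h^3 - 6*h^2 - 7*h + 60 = (h + 3)*(h^2 - 9*h + 20) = (h - 4)*(h + 3)*(h - 5)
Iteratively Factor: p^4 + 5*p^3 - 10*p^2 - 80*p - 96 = (p - 4)*(p^3 + 9*p^2 + 26*p + 24) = (p - 4)*(p + 2)*(p^2 + 7*p + 12) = (p - 4)*(p + 2)*(p + 4)*(p + 3)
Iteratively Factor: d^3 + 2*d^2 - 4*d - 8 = (d - 2)*(d^2 + 4*d + 4) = (d - 2)*(d + 2)*(d + 2)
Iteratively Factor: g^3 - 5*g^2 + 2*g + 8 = (g + 1)*(g^2 - 6*g + 8) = (g - 4)*(g + 1)*(g - 2)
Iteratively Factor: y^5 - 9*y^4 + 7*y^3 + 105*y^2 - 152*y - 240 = (y + 3)*(y^4 - 12*y^3 + 43*y^2 - 24*y - 80) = (y - 4)*(y + 3)*(y^3 - 8*y^2 + 11*y + 20) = (y - 4)*(y + 1)*(y + 3)*(y^2 - 9*y + 20) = (y - 4)^2*(y + 1)*(y + 3)*(y - 5)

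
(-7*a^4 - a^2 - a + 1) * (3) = -21*a^4 - 3*a^2 - 3*a + 3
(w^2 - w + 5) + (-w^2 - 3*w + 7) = 12 - 4*w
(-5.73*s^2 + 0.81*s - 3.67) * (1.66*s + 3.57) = -9.5118*s^3 - 19.1115*s^2 - 3.2005*s - 13.1019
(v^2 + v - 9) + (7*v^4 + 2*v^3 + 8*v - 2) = 7*v^4 + 2*v^3 + v^2 + 9*v - 11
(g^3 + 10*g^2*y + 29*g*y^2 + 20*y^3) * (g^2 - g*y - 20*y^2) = g^5 + 9*g^4*y - g^3*y^2 - 209*g^2*y^3 - 600*g*y^4 - 400*y^5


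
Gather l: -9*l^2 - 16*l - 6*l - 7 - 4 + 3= -9*l^2 - 22*l - 8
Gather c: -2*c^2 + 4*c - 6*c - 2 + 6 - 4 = -2*c^2 - 2*c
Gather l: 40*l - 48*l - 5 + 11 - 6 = -8*l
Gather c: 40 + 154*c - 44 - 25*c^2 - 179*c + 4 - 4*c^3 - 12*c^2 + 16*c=-4*c^3 - 37*c^2 - 9*c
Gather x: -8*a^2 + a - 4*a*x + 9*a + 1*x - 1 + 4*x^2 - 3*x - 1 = -8*a^2 + 10*a + 4*x^2 + x*(-4*a - 2) - 2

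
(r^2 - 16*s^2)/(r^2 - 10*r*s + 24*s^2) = (r + 4*s)/(r - 6*s)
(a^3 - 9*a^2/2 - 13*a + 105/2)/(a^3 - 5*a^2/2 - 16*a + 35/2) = (a - 3)/(a - 1)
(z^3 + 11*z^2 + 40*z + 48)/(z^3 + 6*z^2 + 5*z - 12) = (z + 4)/(z - 1)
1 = 1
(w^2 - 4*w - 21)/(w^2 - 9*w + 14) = (w + 3)/(w - 2)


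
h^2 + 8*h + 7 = (h + 1)*(h + 7)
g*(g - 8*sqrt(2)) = g^2 - 8*sqrt(2)*g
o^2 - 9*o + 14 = (o - 7)*(o - 2)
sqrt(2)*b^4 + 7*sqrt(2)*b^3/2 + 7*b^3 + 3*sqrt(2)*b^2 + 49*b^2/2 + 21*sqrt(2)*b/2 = b*(b + 7/2)*(b + 3*sqrt(2))*(sqrt(2)*b + 1)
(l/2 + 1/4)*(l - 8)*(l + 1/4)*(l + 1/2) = l^4/2 - 27*l^3/8 - 19*l^2/4 - 63*l/32 - 1/4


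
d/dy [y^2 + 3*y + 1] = 2*y + 3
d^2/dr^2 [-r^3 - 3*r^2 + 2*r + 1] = -6*r - 6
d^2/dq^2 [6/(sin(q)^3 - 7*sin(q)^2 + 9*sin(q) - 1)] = 6*(-9*sin(q)^6 + 77*sin(q)^5 - 202*sin(q)^4 + 68*sin(q)^3 + 295*sin(q)^2 - 381*sin(q) + 148)/(sin(q)^3 - 7*sin(q)^2 + 9*sin(q) - 1)^3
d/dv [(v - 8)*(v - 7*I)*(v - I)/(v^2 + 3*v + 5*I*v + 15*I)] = (v^4 + v^3*(6 + 10*I) + v^2*(23 - 83*I) + v*(128 - 240*I) - 1128 - 385*I)/(v^4 + v^3*(6 + 10*I) + v^2*(-16 + 60*I) + v*(-150 + 90*I) - 225)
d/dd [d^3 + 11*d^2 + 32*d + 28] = 3*d^2 + 22*d + 32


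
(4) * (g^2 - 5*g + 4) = 4*g^2 - 20*g + 16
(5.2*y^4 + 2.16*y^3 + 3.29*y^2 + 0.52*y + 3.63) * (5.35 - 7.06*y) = -36.712*y^5 + 12.5704*y^4 - 11.6714*y^3 + 13.9303*y^2 - 22.8458*y + 19.4205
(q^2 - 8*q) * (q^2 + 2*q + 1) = q^4 - 6*q^3 - 15*q^2 - 8*q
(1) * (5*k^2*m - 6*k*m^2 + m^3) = 5*k^2*m - 6*k*m^2 + m^3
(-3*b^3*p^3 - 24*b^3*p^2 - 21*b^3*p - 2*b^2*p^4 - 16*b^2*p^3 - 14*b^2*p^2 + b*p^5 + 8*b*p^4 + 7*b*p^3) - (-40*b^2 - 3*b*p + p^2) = -3*b^3*p^3 - 24*b^3*p^2 - 21*b^3*p - 2*b^2*p^4 - 16*b^2*p^3 - 14*b^2*p^2 + 40*b^2 + b*p^5 + 8*b*p^4 + 7*b*p^3 + 3*b*p - p^2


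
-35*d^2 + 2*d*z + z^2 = (-5*d + z)*(7*d + z)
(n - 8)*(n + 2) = n^2 - 6*n - 16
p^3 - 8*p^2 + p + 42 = (p - 7)*(p - 3)*(p + 2)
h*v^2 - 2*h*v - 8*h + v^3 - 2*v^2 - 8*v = (h + v)*(v - 4)*(v + 2)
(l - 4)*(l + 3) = l^2 - l - 12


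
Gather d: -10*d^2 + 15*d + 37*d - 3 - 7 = -10*d^2 + 52*d - 10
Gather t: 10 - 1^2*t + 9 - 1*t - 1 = 18 - 2*t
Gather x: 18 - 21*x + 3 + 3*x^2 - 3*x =3*x^2 - 24*x + 21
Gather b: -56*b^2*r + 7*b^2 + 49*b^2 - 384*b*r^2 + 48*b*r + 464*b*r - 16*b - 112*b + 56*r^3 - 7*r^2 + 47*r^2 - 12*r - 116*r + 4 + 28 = b^2*(56 - 56*r) + b*(-384*r^2 + 512*r - 128) + 56*r^3 + 40*r^2 - 128*r + 32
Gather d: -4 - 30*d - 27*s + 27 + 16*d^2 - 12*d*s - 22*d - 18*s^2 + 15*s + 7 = 16*d^2 + d*(-12*s - 52) - 18*s^2 - 12*s + 30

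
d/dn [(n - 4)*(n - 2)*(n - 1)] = 3*n^2 - 14*n + 14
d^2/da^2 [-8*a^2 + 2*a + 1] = -16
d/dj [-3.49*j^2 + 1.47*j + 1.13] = 1.47 - 6.98*j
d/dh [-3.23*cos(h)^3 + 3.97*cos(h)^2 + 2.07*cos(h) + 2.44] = (9.69*cos(h)^2 - 7.94*cos(h) - 2.07)*sin(h)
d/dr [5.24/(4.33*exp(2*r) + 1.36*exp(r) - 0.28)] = (-45.3784*exp(r) - 7.1264)*exp(r)/(4.33*exp(2*r) + 1.36*exp(r) - 0.28)^2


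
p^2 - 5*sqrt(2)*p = p*(p - 5*sqrt(2))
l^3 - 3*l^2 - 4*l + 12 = (l - 3)*(l - 2)*(l + 2)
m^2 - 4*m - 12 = (m - 6)*(m + 2)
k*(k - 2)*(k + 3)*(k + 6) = k^4 + 7*k^3 - 36*k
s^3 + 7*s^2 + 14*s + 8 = (s + 1)*(s + 2)*(s + 4)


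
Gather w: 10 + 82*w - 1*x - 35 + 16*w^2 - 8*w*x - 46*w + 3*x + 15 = 16*w^2 + w*(36 - 8*x) + 2*x - 10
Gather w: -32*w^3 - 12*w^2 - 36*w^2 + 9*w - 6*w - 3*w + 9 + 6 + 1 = -32*w^3 - 48*w^2 + 16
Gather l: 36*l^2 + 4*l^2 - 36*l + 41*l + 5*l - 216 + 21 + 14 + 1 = 40*l^2 + 10*l - 180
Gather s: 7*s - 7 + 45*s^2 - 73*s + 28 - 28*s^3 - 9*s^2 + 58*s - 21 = -28*s^3 + 36*s^2 - 8*s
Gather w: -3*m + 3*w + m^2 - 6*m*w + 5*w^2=m^2 - 3*m + 5*w^2 + w*(3 - 6*m)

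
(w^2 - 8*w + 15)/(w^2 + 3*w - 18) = (w - 5)/(w + 6)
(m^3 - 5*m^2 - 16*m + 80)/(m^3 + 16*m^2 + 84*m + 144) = (m^2 - 9*m + 20)/(m^2 + 12*m + 36)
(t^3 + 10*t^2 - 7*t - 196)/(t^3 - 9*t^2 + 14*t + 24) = (t^2 + 14*t + 49)/(t^2 - 5*t - 6)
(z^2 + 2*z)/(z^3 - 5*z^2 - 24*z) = (z + 2)/(z^2 - 5*z - 24)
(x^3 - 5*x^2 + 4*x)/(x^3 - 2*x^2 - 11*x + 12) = x/(x + 3)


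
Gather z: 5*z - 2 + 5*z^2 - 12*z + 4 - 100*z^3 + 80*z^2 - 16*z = -100*z^3 + 85*z^2 - 23*z + 2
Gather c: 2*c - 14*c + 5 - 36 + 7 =-12*c - 24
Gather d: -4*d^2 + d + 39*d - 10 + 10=-4*d^2 + 40*d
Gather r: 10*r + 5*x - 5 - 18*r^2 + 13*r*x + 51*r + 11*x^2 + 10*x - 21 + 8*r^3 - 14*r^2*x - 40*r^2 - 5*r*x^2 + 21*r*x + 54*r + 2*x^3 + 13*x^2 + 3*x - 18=8*r^3 + r^2*(-14*x - 58) + r*(-5*x^2 + 34*x + 115) + 2*x^3 + 24*x^2 + 18*x - 44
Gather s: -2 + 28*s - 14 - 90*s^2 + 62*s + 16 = -90*s^2 + 90*s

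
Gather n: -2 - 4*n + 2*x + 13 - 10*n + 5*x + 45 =-14*n + 7*x + 56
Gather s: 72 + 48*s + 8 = 48*s + 80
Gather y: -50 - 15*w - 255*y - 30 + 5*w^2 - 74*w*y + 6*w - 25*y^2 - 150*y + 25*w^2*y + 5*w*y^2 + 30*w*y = 5*w^2 - 9*w + y^2*(5*w - 25) + y*(25*w^2 - 44*w - 405) - 80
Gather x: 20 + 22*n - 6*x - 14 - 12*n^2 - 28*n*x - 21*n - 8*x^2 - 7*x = -12*n^2 + n - 8*x^2 + x*(-28*n - 13) + 6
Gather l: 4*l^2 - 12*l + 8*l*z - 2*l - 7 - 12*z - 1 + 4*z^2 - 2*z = 4*l^2 + l*(8*z - 14) + 4*z^2 - 14*z - 8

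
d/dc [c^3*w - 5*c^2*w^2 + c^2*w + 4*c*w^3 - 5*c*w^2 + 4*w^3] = w*(3*c^2 - 10*c*w + 2*c + 4*w^2 - 5*w)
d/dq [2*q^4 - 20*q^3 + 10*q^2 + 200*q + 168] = 8*q^3 - 60*q^2 + 20*q + 200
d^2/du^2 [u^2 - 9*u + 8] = 2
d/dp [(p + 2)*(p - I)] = 2*p + 2 - I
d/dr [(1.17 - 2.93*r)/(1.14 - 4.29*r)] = (7.203339*r - 1.914174)/(4.29*r - 1.14)^3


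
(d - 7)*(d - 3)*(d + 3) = d^3 - 7*d^2 - 9*d + 63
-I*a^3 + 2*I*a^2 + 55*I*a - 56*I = (a - 8)*(a + 7)*(-I*a + I)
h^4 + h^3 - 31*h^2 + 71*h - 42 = (h - 3)*(h - 2)*(h - 1)*(h + 7)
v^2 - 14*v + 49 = (v - 7)^2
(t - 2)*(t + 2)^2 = t^3 + 2*t^2 - 4*t - 8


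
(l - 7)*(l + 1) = l^2 - 6*l - 7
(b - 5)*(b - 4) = b^2 - 9*b + 20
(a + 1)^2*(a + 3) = a^3 + 5*a^2 + 7*a + 3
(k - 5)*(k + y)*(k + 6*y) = k^3 + 7*k^2*y - 5*k^2 + 6*k*y^2 - 35*k*y - 30*y^2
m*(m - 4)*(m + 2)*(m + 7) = m^4 + 5*m^3 - 22*m^2 - 56*m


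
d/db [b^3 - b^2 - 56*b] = 3*b^2 - 2*b - 56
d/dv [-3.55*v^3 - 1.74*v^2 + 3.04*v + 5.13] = -10.65*v^2 - 3.48*v + 3.04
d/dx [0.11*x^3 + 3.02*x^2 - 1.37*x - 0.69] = 0.33*x^2 + 6.04*x - 1.37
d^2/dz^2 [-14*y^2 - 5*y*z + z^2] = 2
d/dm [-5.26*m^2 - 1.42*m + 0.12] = -10.52*m - 1.42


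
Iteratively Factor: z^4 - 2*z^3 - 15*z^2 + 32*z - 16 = (z + 4)*(z^3 - 6*z^2 + 9*z - 4) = (z - 4)*(z + 4)*(z^2 - 2*z + 1) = (z - 4)*(z - 1)*(z + 4)*(z - 1)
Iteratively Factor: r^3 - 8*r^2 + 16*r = (r - 4)*(r^2 - 4*r) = (r - 4)^2*(r)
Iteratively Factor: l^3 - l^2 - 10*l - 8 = (l + 1)*(l^2 - 2*l - 8) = (l - 4)*(l + 1)*(l + 2)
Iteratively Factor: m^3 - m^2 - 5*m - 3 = (m - 3)*(m^2 + 2*m + 1) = (m - 3)*(m + 1)*(m + 1)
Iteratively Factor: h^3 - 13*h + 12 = (h + 4)*(h^2 - 4*h + 3) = (h - 3)*(h + 4)*(h - 1)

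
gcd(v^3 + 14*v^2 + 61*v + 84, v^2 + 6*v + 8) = v + 4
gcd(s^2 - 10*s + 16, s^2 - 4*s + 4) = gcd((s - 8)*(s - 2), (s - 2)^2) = s - 2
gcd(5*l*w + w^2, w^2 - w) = w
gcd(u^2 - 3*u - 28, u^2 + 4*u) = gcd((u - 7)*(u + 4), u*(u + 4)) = u + 4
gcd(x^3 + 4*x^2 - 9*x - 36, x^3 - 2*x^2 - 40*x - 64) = x + 4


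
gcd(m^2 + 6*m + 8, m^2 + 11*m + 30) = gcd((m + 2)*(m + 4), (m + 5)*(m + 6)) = 1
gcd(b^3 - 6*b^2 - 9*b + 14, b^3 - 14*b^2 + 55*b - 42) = b^2 - 8*b + 7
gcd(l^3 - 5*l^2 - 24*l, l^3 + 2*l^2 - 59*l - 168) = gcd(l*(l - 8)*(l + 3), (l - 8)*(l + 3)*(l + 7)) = l^2 - 5*l - 24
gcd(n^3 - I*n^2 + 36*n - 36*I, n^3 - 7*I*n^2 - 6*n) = n^2 - 7*I*n - 6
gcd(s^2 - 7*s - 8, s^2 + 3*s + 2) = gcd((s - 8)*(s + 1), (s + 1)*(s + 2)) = s + 1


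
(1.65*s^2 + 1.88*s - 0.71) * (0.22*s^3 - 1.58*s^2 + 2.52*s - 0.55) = 0.363*s^5 - 2.1934*s^4 + 1.0314*s^3 + 4.9519*s^2 - 2.8232*s + 0.3905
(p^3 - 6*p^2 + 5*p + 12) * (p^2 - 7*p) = p^5 - 13*p^4 + 47*p^3 - 23*p^2 - 84*p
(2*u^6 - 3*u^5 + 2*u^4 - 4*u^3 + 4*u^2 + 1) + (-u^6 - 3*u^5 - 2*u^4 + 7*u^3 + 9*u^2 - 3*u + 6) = u^6 - 6*u^5 + 3*u^3 + 13*u^2 - 3*u + 7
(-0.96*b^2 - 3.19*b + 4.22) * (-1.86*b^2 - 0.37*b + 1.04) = 1.7856*b^4 + 6.2886*b^3 - 7.6673*b^2 - 4.879*b + 4.3888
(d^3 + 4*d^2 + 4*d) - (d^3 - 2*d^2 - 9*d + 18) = 6*d^2 + 13*d - 18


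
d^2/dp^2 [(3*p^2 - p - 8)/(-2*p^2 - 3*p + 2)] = 4*(11*p^3 + 30*p^2 + 78*p + 49)/(8*p^6 + 36*p^5 + 30*p^4 - 45*p^3 - 30*p^2 + 36*p - 8)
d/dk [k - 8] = 1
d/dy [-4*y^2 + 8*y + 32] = 8 - 8*y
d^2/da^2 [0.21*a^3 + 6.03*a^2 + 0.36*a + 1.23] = 1.26*a + 12.06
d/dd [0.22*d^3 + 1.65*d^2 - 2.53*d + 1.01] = 0.66*d^2 + 3.3*d - 2.53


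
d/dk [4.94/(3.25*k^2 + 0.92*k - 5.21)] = (-32.11*k - 4.5448)/(3.25*k^2 + 0.92*k - 5.21)^2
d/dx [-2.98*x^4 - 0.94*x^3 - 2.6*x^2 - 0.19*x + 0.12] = -11.92*x^3 - 2.82*x^2 - 5.2*x - 0.19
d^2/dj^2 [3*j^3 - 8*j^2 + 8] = 18*j - 16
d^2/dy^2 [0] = 0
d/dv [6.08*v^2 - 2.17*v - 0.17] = 12.16*v - 2.17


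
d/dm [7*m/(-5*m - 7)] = -49/(5*m + 7)^2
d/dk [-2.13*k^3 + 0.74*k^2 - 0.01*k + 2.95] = -6.39*k^2 + 1.48*k - 0.01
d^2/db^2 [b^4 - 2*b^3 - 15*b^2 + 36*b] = 12*b^2 - 12*b - 30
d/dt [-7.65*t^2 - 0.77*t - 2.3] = -15.3*t - 0.77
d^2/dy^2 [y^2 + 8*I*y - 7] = 2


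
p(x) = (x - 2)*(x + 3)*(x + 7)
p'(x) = (x - 2)*(x + 3) + (x - 2)*(x + 7) + (x + 3)*(x + 7)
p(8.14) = 1035.57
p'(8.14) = 330.02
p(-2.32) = -13.75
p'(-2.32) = -19.97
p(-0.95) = -36.59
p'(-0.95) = -11.49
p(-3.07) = 1.39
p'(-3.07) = -19.85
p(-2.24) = -15.34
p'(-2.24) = -19.79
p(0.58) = -38.53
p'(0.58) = 11.29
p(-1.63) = -26.71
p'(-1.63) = -17.11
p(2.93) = 54.76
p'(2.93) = 73.63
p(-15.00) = -1632.00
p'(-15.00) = 436.00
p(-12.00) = -630.00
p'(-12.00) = 241.00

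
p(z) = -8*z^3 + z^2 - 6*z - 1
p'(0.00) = -6.00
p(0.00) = -1.00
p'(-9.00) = -1968.00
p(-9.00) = 5966.00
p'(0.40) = -9.04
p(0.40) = -3.75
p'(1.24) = -40.42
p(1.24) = -22.16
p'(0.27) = -7.21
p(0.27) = -2.70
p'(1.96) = -94.28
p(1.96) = -69.15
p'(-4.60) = -523.04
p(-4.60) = 826.45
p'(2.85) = -195.24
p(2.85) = -195.17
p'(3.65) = -318.44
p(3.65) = -398.59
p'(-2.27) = -134.21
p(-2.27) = 111.35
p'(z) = -24*z^2 + 2*z - 6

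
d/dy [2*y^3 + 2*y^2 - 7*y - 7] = 6*y^2 + 4*y - 7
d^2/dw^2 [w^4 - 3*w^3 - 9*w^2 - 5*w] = 12*w^2 - 18*w - 18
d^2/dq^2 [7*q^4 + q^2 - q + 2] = 84*q^2 + 2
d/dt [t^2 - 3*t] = 2*t - 3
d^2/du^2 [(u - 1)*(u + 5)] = 2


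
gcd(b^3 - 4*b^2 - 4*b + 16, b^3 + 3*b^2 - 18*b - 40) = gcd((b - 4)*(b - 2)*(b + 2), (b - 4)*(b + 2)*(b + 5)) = b^2 - 2*b - 8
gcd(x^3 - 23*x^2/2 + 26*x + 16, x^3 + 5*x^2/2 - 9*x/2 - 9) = 1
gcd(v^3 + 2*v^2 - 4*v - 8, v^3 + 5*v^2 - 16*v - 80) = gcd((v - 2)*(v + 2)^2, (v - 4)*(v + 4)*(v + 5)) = 1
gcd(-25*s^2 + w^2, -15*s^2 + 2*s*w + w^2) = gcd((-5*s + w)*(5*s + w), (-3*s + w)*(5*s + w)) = 5*s + w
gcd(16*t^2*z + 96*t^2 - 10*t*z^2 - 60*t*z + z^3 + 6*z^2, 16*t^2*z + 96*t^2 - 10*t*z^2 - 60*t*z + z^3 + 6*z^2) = 16*t^2*z + 96*t^2 - 10*t*z^2 - 60*t*z + z^3 + 6*z^2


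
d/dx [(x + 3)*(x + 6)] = 2*x + 9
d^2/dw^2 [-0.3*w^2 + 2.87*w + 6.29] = -0.600000000000000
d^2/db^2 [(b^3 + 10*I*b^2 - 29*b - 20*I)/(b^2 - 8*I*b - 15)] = 4*(-79*b^3 + 375*I*b^2 - 555*b + 3355*I)/(b^6 - 24*I*b^5 - 237*b^4 + 1232*I*b^3 + 3555*b^2 - 5400*I*b - 3375)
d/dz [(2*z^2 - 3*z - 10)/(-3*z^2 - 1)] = (-9*z^2 - 64*z + 3)/(9*z^4 + 6*z^2 + 1)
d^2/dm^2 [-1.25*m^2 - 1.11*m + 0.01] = -2.50000000000000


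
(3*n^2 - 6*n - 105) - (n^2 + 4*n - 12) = 2*n^2 - 10*n - 93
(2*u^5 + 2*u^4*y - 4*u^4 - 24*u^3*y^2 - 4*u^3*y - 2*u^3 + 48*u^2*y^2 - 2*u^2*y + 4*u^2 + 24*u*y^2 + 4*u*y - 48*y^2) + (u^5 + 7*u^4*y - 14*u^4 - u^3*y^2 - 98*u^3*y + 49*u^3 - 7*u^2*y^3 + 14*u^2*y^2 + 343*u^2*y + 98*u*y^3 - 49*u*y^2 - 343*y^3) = 3*u^5 + 9*u^4*y - 18*u^4 - 25*u^3*y^2 - 102*u^3*y + 47*u^3 - 7*u^2*y^3 + 62*u^2*y^2 + 341*u^2*y + 4*u^2 + 98*u*y^3 - 25*u*y^2 + 4*u*y - 343*y^3 - 48*y^2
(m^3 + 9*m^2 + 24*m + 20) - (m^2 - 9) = m^3 + 8*m^2 + 24*m + 29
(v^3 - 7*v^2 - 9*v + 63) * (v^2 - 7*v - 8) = v^5 - 14*v^4 + 32*v^3 + 182*v^2 - 369*v - 504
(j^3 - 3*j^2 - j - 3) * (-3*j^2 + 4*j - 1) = -3*j^5 + 13*j^4 - 10*j^3 + 8*j^2 - 11*j + 3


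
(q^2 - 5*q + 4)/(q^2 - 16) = (q - 1)/(q + 4)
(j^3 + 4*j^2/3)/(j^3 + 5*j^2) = (j + 4/3)/(j + 5)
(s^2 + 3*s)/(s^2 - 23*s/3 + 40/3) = 3*s*(s + 3)/(3*s^2 - 23*s + 40)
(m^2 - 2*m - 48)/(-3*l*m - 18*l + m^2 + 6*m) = (8 - m)/(3*l - m)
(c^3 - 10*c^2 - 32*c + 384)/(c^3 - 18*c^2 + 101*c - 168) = (c^2 - 2*c - 48)/(c^2 - 10*c + 21)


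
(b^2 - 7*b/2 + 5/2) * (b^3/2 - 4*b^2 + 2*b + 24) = b^5/2 - 23*b^4/4 + 69*b^3/4 + 7*b^2 - 79*b + 60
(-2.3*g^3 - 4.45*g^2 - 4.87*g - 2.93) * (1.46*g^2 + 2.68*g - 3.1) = -3.358*g^5 - 12.661*g^4 - 11.9062*g^3 - 3.5344*g^2 + 7.2446*g + 9.083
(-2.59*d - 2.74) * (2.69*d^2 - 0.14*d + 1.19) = -6.9671*d^3 - 7.008*d^2 - 2.6985*d - 3.2606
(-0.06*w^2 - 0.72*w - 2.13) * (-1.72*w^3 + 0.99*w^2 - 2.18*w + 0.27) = 0.1032*w^5 + 1.179*w^4 + 3.0816*w^3 - 0.5553*w^2 + 4.449*w - 0.5751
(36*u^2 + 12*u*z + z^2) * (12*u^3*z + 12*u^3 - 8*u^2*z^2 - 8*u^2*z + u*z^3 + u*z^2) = 432*u^5*z + 432*u^5 - 144*u^4*z^2 - 144*u^4*z - 48*u^3*z^3 - 48*u^3*z^2 + 4*u^2*z^4 + 4*u^2*z^3 + u*z^5 + u*z^4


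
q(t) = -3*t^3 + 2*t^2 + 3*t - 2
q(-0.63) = -2.35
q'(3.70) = -105.41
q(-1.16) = 1.89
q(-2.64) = 59.22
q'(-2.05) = -43.02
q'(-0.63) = -3.09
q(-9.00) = 2320.00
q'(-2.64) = -70.29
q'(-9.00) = -762.00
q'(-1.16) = -13.75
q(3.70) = -115.48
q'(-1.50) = -23.25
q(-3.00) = 88.00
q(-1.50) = 8.12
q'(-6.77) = -436.58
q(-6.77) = 1000.22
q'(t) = -9*t^2 + 4*t + 3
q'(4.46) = -158.18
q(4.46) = -214.99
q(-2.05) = 26.10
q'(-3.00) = -90.00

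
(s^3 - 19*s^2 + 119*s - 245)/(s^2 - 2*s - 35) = (s^2 - 12*s + 35)/(s + 5)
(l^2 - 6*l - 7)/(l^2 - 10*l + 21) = (l + 1)/(l - 3)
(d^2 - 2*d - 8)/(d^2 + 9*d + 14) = (d - 4)/(d + 7)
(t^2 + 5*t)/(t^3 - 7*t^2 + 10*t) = (t + 5)/(t^2 - 7*t + 10)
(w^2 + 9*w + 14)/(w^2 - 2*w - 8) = (w + 7)/(w - 4)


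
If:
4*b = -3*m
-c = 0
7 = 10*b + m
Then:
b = 21/26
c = 0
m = -14/13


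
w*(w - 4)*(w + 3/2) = w^3 - 5*w^2/2 - 6*w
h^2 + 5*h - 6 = (h - 1)*(h + 6)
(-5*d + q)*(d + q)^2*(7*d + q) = -35*d^4 - 68*d^3*q - 30*d^2*q^2 + 4*d*q^3 + q^4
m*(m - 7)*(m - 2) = m^3 - 9*m^2 + 14*m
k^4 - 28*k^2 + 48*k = k*(k - 4)*(k - 2)*(k + 6)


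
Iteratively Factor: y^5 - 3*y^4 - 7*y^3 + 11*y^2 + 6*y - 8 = (y - 1)*(y^4 - 2*y^3 - 9*y^2 + 2*y + 8) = (y - 1)^2*(y^3 - y^2 - 10*y - 8) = (y - 1)^2*(y + 1)*(y^2 - 2*y - 8) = (y - 4)*(y - 1)^2*(y + 1)*(y + 2)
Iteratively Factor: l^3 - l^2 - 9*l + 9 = (l - 1)*(l^2 - 9) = (l - 3)*(l - 1)*(l + 3)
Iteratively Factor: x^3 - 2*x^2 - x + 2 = (x - 1)*(x^2 - x - 2) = (x - 2)*(x - 1)*(x + 1)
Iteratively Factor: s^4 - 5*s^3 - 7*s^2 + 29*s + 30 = (s - 5)*(s^3 - 7*s - 6) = (s - 5)*(s - 3)*(s^2 + 3*s + 2) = (s - 5)*(s - 3)*(s + 2)*(s + 1)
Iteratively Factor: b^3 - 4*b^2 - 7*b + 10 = (b + 2)*(b^2 - 6*b + 5) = (b - 5)*(b + 2)*(b - 1)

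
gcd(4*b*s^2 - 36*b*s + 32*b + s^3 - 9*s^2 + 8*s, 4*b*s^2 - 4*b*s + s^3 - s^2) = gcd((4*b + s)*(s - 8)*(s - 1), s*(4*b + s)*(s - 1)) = 4*b*s - 4*b + s^2 - s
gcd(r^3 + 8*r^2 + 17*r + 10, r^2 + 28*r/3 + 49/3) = 1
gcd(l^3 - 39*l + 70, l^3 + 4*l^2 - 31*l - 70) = l^2 + 2*l - 35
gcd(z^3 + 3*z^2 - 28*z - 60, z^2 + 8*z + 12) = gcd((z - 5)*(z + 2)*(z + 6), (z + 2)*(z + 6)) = z^2 + 8*z + 12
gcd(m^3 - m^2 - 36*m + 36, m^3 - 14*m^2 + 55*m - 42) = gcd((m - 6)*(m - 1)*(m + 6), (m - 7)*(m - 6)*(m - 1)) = m^2 - 7*m + 6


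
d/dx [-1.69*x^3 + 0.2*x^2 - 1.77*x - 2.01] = -5.07*x^2 + 0.4*x - 1.77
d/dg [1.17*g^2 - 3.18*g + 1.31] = 2.34*g - 3.18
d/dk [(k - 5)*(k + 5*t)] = 2*k + 5*t - 5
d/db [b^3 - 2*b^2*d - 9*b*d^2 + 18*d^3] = 3*b^2 - 4*b*d - 9*d^2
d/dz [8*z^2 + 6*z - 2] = 16*z + 6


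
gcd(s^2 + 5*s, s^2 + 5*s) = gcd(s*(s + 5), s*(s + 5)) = s^2 + 5*s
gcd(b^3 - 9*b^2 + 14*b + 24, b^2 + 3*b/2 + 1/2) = b + 1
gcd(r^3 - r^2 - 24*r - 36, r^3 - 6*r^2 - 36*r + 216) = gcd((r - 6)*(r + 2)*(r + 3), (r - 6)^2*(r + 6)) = r - 6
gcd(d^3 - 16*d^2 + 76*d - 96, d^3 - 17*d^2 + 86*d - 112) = d^2 - 10*d + 16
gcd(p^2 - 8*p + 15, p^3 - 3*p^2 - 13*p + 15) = p - 5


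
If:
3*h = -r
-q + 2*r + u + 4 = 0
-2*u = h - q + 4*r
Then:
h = u/5 - 4/5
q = 44/5 - u/5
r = 12/5 - 3*u/5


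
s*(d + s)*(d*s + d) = d^2*s^2 + d^2*s + d*s^3 + d*s^2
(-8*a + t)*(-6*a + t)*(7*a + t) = 336*a^3 - 50*a^2*t - 7*a*t^2 + t^3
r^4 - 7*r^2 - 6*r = r*(r - 3)*(r + 1)*(r + 2)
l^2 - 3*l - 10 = (l - 5)*(l + 2)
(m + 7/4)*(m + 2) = m^2 + 15*m/4 + 7/2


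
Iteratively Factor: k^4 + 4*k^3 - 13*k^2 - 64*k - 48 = (k + 1)*(k^3 + 3*k^2 - 16*k - 48) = (k + 1)*(k + 3)*(k^2 - 16) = (k - 4)*(k + 1)*(k + 3)*(k + 4)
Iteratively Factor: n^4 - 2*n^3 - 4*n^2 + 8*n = (n - 2)*(n^3 - 4*n) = n*(n - 2)*(n^2 - 4) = n*(n - 2)^2*(n + 2)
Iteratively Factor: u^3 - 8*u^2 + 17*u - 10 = (u - 2)*(u^2 - 6*u + 5) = (u - 2)*(u - 1)*(u - 5)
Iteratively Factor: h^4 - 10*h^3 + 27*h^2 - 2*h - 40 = (h - 4)*(h^3 - 6*h^2 + 3*h + 10) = (h - 4)*(h + 1)*(h^2 - 7*h + 10) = (h - 5)*(h - 4)*(h + 1)*(h - 2)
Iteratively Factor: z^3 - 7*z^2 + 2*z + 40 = (z + 2)*(z^2 - 9*z + 20) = (z - 4)*(z + 2)*(z - 5)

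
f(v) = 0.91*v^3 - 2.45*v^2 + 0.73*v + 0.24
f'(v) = 2.73*v^2 - 4.9*v + 0.73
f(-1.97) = -17.66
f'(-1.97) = 20.98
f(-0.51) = -0.89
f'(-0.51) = 3.94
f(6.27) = 132.81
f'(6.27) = 77.33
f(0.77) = -0.24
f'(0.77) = -1.42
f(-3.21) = -57.45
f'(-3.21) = 44.59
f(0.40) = 0.20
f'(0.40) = -0.79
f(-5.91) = -277.49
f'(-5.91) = 125.04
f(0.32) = 0.25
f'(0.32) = -0.56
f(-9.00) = -868.17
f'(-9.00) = 265.96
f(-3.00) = -48.57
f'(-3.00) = 40.00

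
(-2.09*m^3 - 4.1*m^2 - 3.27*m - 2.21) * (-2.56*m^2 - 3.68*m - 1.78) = 5.3504*m^5 + 18.1872*m^4 + 27.1794*m^3 + 24.9892*m^2 + 13.9534*m + 3.9338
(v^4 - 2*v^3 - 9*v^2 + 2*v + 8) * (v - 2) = v^5 - 4*v^4 - 5*v^3 + 20*v^2 + 4*v - 16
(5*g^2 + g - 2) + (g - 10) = 5*g^2 + 2*g - 12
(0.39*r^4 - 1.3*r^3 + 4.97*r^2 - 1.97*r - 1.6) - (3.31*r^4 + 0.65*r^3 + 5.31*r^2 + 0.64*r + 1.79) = -2.92*r^4 - 1.95*r^3 - 0.34*r^2 - 2.61*r - 3.39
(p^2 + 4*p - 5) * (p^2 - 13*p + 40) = p^4 - 9*p^3 - 17*p^2 + 225*p - 200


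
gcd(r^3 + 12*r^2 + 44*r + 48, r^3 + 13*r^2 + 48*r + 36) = r + 6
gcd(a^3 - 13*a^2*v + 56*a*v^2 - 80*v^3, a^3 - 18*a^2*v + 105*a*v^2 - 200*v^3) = -a + 5*v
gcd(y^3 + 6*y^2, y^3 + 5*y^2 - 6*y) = y^2 + 6*y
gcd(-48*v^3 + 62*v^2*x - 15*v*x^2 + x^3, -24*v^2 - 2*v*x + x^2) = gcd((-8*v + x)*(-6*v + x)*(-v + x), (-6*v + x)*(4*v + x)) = -6*v + x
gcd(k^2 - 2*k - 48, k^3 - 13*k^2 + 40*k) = k - 8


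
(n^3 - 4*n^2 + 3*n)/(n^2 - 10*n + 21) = n*(n - 1)/(n - 7)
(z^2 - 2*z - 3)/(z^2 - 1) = (z - 3)/(z - 1)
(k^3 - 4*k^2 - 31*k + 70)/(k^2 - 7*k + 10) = (k^2 - 2*k - 35)/(k - 5)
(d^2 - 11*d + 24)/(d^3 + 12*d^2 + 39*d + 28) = (d^2 - 11*d + 24)/(d^3 + 12*d^2 + 39*d + 28)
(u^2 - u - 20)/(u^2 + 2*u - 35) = (u + 4)/(u + 7)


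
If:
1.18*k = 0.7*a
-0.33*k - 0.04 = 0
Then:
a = -0.20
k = -0.12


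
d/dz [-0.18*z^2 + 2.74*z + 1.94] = 2.74 - 0.36*z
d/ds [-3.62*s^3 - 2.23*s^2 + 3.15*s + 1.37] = -10.86*s^2 - 4.46*s + 3.15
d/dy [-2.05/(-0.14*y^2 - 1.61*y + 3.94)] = (-0.574*y - 3.3005)/(0.14*y^2 + 1.61*y - 3.94)^2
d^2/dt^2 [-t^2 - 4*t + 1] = -2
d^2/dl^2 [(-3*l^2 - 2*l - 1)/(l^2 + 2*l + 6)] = 2*(4*l^3 + 51*l^2 + 30*l - 82)/(l^6 + 6*l^5 + 30*l^4 + 80*l^3 + 180*l^2 + 216*l + 216)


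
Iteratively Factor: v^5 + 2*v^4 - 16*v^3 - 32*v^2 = (v + 2)*(v^4 - 16*v^2) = (v + 2)*(v + 4)*(v^3 - 4*v^2) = (v - 4)*(v + 2)*(v + 4)*(v^2) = v*(v - 4)*(v + 2)*(v + 4)*(v)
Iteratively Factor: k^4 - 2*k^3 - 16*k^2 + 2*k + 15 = (k + 3)*(k^3 - 5*k^2 - k + 5) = (k + 1)*(k + 3)*(k^2 - 6*k + 5) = (k - 1)*(k + 1)*(k + 3)*(k - 5)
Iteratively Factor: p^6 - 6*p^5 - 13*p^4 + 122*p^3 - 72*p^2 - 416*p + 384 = (p - 4)*(p^5 - 2*p^4 - 21*p^3 + 38*p^2 + 80*p - 96) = (p - 4)*(p - 3)*(p^4 + p^3 - 18*p^2 - 16*p + 32) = (p - 4)*(p - 3)*(p - 1)*(p^3 + 2*p^2 - 16*p - 32) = (p - 4)^2*(p - 3)*(p - 1)*(p^2 + 6*p + 8) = (p - 4)^2*(p - 3)*(p - 1)*(p + 2)*(p + 4)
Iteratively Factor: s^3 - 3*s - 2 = (s + 1)*(s^2 - s - 2) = (s + 1)^2*(s - 2)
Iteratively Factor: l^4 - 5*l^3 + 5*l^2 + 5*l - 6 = (l - 1)*(l^3 - 4*l^2 + l + 6) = (l - 3)*(l - 1)*(l^2 - l - 2) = (l - 3)*(l - 2)*(l - 1)*(l + 1)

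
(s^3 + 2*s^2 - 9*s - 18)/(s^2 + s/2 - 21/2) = 2*(s^2 + 5*s + 6)/(2*s + 7)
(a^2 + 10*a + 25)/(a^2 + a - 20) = (a + 5)/(a - 4)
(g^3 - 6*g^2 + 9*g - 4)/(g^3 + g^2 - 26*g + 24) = (g - 1)/(g + 6)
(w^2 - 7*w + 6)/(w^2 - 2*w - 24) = (w - 1)/(w + 4)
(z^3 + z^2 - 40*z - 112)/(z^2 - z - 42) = (z^2 + 8*z + 16)/(z + 6)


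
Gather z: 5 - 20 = -15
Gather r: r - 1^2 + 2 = r + 1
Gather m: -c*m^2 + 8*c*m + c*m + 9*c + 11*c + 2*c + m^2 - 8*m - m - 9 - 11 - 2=22*c + m^2*(1 - c) + m*(9*c - 9) - 22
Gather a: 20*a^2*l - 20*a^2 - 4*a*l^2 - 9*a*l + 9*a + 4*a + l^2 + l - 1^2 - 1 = a^2*(20*l - 20) + a*(-4*l^2 - 9*l + 13) + l^2 + l - 2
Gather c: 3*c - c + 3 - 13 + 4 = 2*c - 6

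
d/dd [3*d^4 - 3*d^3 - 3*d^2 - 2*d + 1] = 12*d^3 - 9*d^2 - 6*d - 2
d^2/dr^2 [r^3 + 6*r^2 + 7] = 6*r + 12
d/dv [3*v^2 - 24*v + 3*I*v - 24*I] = 6*v - 24 + 3*I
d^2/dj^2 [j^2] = 2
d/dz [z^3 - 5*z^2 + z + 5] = 3*z^2 - 10*z + 1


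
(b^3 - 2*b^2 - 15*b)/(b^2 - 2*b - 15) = b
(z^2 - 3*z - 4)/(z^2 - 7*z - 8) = (z - 4)/(z - 8)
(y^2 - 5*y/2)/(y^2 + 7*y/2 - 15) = y/(y + 6)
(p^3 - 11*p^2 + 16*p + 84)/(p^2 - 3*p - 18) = (p^2 - 5*p - 14)/(p + 3)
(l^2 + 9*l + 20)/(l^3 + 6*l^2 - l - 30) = (l + 4)/(l^2 + l - 6)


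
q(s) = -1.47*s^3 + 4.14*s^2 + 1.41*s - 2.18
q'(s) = -4.41*s^2 + 8.28*s + 1.41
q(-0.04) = -2.23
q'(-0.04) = 1.07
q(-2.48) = 42.21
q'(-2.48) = -46.25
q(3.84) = -18.95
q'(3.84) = -31.82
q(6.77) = -259.01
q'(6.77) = -144.66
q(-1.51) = 10.19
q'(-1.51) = -21.15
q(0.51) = -0.58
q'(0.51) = 4.49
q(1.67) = 4.87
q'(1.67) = 2.94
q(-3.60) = 114.98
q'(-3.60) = -85.55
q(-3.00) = 70.54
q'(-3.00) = -63.12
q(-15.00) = 5869.42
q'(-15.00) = -1115.04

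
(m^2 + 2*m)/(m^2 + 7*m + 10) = m/(m + 5)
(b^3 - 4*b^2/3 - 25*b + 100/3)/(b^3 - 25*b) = (b - 4/3)/b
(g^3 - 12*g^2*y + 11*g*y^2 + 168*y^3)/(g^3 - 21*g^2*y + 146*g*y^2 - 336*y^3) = (-g - 3*y)/(-g + 6*y)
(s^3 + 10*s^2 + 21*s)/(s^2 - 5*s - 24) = s*(s + 7)/(s - 8)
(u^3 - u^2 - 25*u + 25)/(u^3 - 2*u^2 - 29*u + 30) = (u - 5)/(u - 6)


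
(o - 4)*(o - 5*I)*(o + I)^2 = o^4 - 4*o^3 - 3*I*o^3 + 9*o^2 + 12*I*o^2 - 36*o + 5*I*o - 20*I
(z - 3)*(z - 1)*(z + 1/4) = z^3 - 15*z^2/4 + 2*z + 3/4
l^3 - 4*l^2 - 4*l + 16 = (l - 4)*(l - 2)*(l + 2)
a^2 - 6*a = a*(a - 6)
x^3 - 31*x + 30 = (x - 5)*(x - 1)*(x + 6)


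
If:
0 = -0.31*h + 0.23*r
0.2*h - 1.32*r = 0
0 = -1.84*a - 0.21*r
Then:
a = 0.00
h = 0.00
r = 0.00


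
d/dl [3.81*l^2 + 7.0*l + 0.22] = 7.62*l + 7.0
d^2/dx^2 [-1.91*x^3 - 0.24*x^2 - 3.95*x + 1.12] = -11.46*x - 0.48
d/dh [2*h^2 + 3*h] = 4*h + 3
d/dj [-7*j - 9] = -7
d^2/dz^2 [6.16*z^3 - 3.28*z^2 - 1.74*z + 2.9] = 36.96*z - 6.56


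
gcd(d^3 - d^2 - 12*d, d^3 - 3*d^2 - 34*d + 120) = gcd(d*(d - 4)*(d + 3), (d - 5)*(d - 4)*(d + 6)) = d - 4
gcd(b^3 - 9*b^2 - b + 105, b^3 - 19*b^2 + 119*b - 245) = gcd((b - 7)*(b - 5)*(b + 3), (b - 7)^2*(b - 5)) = b^2 - 12*b + 35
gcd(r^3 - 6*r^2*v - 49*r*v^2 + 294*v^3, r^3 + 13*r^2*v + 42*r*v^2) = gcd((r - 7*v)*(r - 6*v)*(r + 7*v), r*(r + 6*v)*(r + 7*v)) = r + 7*v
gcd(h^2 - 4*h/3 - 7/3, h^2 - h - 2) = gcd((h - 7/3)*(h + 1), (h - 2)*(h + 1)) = h + 1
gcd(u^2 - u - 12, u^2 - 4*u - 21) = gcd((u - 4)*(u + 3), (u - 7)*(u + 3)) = u + 3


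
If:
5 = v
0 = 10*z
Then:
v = 5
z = 0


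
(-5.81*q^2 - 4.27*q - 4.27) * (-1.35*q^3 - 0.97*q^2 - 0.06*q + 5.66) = 7.8435*q^5 + 11.4002*q^4 + 10.255*q^3 - 28.4865*q^2 - 23.912*q - 24.1682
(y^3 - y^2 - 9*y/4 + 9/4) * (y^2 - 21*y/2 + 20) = y^5 - 23*y^4/2 + 113*y^3/4 + 47*y^2/8 - 549*y/8 + 45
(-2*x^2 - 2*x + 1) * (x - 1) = -2*x^3 + 3*x - 1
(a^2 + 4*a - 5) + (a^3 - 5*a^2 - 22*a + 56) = a^3 - 4*a^2 - 18*a + 51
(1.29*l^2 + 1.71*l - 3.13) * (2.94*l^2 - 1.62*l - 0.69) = 3.7926*l^4 + 2.9376*l^3 - 12.8625*l^2 + 3.8907*l + 2.1597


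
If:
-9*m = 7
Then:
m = -7/9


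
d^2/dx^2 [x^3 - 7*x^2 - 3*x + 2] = 6*x - 14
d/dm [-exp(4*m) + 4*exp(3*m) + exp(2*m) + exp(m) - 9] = (-4*exp(3*m) + 12*exp(2*m) + 2*exp(m) + 1)*exp(m)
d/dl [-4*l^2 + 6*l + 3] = 6 - 8*l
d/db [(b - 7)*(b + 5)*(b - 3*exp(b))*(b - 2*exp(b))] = -5*b^3*exp(b) + 4*b^3 + 12*b^2*exp(2*b) - 5*b^2*exp(b) - 6*b^2 - 12*b*exp(2*b) + 195*b*exp(b) - 70*b - 432*exp(2*b) + 175*exp(b)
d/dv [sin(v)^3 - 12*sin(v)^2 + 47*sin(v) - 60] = (3*sin(v)^2 - 24*sin(v) + 47)*cos(v)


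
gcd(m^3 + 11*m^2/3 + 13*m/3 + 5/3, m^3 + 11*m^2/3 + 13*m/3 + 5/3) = m^3 + 11*m^2/3 + 13*m/3 + 5/3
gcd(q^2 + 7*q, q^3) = q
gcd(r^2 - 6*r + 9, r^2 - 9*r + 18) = r - 3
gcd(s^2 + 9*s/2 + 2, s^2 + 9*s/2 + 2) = s^2 + 9*s/2 + 2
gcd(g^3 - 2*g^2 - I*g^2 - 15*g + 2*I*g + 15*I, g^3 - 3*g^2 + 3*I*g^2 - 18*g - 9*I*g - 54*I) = g + 3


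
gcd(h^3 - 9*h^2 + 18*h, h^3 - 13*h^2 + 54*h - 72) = h^2 - 9*h + 18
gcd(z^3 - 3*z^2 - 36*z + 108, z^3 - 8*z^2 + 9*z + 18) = z^2 - 9*z + 18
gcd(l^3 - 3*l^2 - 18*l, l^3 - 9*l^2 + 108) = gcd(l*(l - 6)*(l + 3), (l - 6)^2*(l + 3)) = l^2 - 3*l - 18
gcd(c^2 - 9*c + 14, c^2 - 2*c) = c - 2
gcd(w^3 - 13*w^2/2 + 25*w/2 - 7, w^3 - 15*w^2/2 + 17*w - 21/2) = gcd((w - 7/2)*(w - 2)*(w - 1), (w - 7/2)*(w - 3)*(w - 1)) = w^2 - 9*w/2 + 7/2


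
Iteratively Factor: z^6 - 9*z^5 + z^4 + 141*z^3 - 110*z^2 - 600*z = (z - 4)*(z^5 - 5*z^4 - 19*z^3 + 65*z^2 + 150*z) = (z - 5)*(z - 4)*(z^4 - 19*z^2 - 30*z) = (z - 5)*(z - 4)*(z + 3)*(z^3 - 3*z^2 - 10*z) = (z - 5)*(z - 4)*(z + 2)*(z + 3)*(z^2 - 5*z) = (z - 5)^2*(z - 4)*(z + 2)*(z + 3)*(z)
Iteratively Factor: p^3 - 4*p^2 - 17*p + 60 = (p - 5)*(p^2 + p - 12) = (p - 5)*(p - 3)*(p + 4)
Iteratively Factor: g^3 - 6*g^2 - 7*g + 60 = (g - 4)*(g^2 - 2*g - 15) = (g - 4)*(g + 3)*(g - 5)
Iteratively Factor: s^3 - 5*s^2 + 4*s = (s)*(s^2 - 5*s + 4) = s*(s - 1)*(s - 4)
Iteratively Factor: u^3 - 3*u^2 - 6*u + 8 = (u + 2)*(u^2 - 5*u + 4) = (u - 1)*(u + 2)*(u - 4)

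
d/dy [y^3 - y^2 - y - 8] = 3*y^2 - 2*y - 1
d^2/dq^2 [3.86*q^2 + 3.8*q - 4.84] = 7.72000000000000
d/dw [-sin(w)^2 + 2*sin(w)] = 2*(1 - sin(w))*cos(w)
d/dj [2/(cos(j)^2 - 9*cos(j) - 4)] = 2*(2*cos(j) - 9)*sin(j)/(sin(j)^2 + 9*cos(j) + 3)^2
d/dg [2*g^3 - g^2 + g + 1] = 6*g^2 - 2*g + 1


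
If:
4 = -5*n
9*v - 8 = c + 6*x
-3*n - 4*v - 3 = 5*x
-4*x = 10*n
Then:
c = -877/20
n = -4/5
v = -53/20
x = 2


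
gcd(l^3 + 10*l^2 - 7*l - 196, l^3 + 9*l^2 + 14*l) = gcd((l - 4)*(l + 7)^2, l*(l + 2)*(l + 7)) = l + 7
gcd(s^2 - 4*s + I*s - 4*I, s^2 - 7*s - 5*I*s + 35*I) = 1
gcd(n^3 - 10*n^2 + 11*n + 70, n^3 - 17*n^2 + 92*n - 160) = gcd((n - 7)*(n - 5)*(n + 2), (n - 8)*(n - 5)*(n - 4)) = n - 5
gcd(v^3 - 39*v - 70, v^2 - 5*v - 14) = v^2 - 5*v - 14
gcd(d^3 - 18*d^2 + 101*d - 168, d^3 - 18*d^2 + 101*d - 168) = d^3 - 18*d^2 + 101*d - 168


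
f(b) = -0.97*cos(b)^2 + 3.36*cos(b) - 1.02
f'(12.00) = 0.92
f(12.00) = 1.12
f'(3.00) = -0.75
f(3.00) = -5.30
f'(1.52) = -3.26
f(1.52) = -0.85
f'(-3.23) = -0.47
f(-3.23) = -5.33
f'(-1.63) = 3.47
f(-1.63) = -1.22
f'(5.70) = 0.96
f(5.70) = 1.11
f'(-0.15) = 0.22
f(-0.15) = 1.35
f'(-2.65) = 2.39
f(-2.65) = -4.74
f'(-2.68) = 2.27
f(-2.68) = -4.81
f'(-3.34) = -1.04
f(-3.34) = -5.25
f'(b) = 1.94*sin(b)*cos(b) - 3.36*sin(b)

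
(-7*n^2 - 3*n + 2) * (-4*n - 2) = 28*n^3 + 26*n^2 - 2*n - 4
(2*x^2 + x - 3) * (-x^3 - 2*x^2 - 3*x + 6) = -2*x^5 - 5*x^4 - 5*x^3 + 15*x^2 + 15*x - 18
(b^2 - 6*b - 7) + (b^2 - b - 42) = 2*b^2 - 7*b - 49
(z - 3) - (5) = z - 8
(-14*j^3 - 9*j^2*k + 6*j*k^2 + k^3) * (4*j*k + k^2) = -56*j^4*k - 50*j^3*k^2 + 15*j^2*k^3 + 10*j*k^4 + k^5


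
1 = 1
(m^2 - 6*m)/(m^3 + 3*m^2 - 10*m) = (m - 6)/(m^2 + 3*m - 10)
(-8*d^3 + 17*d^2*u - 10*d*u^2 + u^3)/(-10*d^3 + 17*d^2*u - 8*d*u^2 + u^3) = (8*d^2 - 9*d*u + u^2)/(10*d^2 - 7*d*u + u^2)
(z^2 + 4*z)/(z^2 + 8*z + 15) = z*(z + 4)/(z^2 + 8*z + 15)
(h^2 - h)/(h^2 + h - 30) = h*(h - 1)/(h^2 + h - 30)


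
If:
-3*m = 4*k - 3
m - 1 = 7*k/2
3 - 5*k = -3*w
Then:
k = 0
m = 1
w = -1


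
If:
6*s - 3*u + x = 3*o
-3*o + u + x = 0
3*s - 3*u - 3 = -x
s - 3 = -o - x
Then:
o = 5/7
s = -2/7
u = -3/7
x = 18/7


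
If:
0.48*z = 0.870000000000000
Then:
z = 1.81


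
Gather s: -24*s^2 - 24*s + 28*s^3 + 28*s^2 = 28*s^3 + 4*s^2 - 24*s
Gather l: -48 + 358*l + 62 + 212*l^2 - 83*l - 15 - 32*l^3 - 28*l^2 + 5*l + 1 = -32*l^3 + 184*l^2 + 280*l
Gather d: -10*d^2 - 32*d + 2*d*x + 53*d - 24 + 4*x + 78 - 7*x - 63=-10*d^2 + d*(2*x + 21) - 3*x - 9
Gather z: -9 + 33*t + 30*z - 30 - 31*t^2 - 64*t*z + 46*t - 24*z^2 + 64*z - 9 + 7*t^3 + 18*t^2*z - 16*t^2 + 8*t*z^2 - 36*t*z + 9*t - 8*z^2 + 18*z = 7*t^3 - 47*t^2 + 88*t + z^2*(8*t - 32) + z*(18*t^2 - 100*t + 112) - 48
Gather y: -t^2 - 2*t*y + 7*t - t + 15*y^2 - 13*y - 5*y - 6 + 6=-t^2 + 6*t + 15*y^2 + y*(-2*t - 18)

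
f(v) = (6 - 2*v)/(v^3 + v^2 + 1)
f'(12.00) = 0.00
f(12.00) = -0.00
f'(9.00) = 0.00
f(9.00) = -0.01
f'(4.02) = -0.01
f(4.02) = -0.02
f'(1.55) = -0.87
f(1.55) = 0.41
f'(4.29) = -0.00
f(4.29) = -0.03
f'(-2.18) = -4.40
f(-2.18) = -2.25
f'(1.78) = -0.54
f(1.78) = 0.25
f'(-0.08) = -1.13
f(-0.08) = 6.12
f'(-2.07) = -6.32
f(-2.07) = -2.83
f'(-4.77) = -0.10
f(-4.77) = -0.18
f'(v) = (6 - 2*v)*(-3*v^2 - 2*v)/(v^3 + v^2 + 1)^2 - 2/(v^3 + v^2 + 1)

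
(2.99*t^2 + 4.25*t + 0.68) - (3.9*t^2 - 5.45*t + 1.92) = -0.91*t^2 + 9.7*t - 1.24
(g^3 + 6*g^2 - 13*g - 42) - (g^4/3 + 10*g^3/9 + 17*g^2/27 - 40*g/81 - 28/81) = -g^4/3 - g^3/9 + 145*g^2/27 - 1013*g/81 - 3374/81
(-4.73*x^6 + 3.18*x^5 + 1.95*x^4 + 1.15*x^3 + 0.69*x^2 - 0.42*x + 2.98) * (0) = 0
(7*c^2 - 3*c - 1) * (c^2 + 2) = 7*c^4 - 3*c^3 + 13*c^2 - 6*c - 2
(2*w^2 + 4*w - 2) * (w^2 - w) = 2*w^4 + 2*w^3 - 6*w^2 + 2*w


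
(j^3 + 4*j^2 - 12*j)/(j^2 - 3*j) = (j^2 + 4*j - 12)/(j - 3)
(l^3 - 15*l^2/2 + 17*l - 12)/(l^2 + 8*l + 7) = (l^3 - 15*l^2/2 + 17*l - 12)/(l^2 + 8*l + 7)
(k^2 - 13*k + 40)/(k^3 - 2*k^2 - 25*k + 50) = (k - 8)/(k^2 + 3*k - 10)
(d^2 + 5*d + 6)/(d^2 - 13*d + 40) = (d^2 + 5*d + 6)/(d^2 - 13*d + 40)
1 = 1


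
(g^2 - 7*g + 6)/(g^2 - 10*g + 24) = (g - 1)/(g - 4)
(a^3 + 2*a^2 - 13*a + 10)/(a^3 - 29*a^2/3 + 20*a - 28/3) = 3*(a^2 + 4*a - 5)/(3*a^2 - 23*a + 14)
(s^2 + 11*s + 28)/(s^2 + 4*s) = (s + 7)/s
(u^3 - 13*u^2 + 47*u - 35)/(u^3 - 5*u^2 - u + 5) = (u - 7)/(u + 1)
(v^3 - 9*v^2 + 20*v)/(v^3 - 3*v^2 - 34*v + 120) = v/(v + 6)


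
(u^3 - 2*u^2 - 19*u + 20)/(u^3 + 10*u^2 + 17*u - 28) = (u - 5)/(u + 7)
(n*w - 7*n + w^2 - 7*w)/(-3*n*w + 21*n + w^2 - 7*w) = (n + w)/(-3*n + w)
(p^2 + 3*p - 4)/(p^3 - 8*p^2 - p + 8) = (p + 4)/(p^2 - 7*p - 8)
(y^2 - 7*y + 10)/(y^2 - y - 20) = (y - 2)/(y + 4)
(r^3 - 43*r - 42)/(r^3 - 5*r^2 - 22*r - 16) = (r^2 - r - 42)/(r^2 - 6*r - 16)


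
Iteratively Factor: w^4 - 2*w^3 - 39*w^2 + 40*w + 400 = (w - 5)*(w^3 + 3*w^2 - 24*w - 80) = (w - 5)*(w + 4)*(w^2 - w - 20) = (w - 5)^2*(w + 4)*(w + 4)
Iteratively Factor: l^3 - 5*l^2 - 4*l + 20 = (l - 2)*(l^2 - 3*l - 10) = (l - 5)*(l - 2)*(l + 2)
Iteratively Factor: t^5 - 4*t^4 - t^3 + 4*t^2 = (t)*(t^4 - 4*t^3 - t^2 + 4*t) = t*(t - 1)*(t^3 - 3*t^2 - 4*t) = t*(t - 4)*(t - 1)*(t^2 + t) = t^2*(t - 4)*(t - 1)*(t + 1)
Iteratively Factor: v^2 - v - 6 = (v + 2)*(v - 3)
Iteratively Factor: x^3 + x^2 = (x + 1)*(x^2) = x*(x + 1)*(x)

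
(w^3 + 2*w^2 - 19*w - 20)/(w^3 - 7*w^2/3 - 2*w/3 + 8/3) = 3*(w^2 + w - 20)/(3*w^2 - 10*w + 8)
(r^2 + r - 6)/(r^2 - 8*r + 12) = (r + 3)/(r - 6)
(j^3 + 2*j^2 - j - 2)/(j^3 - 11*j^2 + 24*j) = (j^3 + 2*j^2 - j - 2)/(j*(j^2 - 11*j + 24))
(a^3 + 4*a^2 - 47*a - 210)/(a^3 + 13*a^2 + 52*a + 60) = (a - 7)/(a + 2)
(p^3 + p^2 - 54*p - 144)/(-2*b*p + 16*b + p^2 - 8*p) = (p^2 + 9*p + 18)/(-2*b + p)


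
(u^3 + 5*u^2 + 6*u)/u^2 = u + 5 + 6/u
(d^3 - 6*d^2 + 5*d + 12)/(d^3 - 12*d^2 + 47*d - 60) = (d + 1)/(d - 5)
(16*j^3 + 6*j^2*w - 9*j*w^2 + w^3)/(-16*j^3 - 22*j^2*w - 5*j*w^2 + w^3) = (-2*j + w)/(2*j + w)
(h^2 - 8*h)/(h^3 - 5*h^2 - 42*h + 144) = h/(h^2 + 3*h - 18)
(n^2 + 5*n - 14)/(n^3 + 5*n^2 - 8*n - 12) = (n + 7)/(n^2 + 7*n + 6)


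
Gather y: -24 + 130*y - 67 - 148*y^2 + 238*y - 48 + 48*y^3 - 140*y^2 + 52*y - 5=48*y^3 - 288*y^2 + 420*y - 144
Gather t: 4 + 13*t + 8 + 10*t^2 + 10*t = 10*t^2 + 23*t + 12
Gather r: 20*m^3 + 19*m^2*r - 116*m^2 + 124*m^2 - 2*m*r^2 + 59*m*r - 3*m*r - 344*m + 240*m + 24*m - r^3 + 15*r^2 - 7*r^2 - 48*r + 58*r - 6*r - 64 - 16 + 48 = 20*m^3 + 8*m^2 - 80*m - r^3 + r^2*(8 - 2*m) + r*(19*m^2 + 56*m + 4) - 32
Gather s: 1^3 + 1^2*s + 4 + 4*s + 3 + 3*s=8*s + 8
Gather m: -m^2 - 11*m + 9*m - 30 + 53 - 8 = -m^2 - 2*m + 15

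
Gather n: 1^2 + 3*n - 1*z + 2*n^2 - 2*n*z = 2*n^2 + n*(3 - 2*z) - z + 1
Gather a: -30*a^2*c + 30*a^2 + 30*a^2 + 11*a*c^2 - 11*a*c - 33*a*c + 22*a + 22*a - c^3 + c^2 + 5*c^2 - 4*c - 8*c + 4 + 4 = a^2*(60 - 30*c) + a*(11*c^2 - 44*c + 44) - c^3 + 6*c^2 - 12*c + 8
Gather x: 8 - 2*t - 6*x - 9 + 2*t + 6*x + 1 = 0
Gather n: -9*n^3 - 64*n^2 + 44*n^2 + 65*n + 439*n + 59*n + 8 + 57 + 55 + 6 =-9*n^3 - 20*n^2 + 563*n + 126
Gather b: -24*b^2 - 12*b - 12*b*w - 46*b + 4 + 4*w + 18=-24*b^2 + b*(-12*w - 58) + 4*w + 22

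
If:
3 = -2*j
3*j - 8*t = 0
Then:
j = -3/2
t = -9/16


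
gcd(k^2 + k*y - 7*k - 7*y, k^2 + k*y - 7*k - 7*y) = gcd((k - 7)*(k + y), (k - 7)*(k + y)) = k^2 + k*y - 7*k - 7*y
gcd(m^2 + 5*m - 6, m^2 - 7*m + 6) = m - 1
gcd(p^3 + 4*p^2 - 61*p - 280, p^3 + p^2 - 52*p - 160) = p^2 - 3*p - 40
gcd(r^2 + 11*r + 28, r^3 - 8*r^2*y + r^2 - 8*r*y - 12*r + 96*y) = r + 4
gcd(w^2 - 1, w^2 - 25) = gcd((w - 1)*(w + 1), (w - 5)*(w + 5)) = 1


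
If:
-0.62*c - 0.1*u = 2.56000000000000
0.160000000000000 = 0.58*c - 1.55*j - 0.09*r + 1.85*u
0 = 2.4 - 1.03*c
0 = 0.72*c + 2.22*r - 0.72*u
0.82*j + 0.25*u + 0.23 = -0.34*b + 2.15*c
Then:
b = 155.00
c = 2.33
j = -46.23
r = -13.74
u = -40.05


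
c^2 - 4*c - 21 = (c - 7)*(c + 3)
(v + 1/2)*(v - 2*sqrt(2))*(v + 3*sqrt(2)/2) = v^3 - sqrt(2)*v^2/2 + v^2/2 - 6*v - sqrt(2)*v/4 - 3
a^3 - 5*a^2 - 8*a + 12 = (a - 6)*(a - 1)*(a + 2)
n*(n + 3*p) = n^2 + 3*n*p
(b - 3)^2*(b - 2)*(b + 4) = b^4 - 4*b^3 - 11*b^2 + 66*b - 72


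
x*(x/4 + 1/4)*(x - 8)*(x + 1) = x^4/4 - 3*x^3/2 - 15*x^2/4 - 2*x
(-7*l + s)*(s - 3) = -7*l*s + 21*l + s^2 - 3*s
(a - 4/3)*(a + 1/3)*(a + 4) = a^3 + 3*a^2 - 40*a/9 - 16/9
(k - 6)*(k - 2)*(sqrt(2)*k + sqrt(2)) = sqrt(2)*k^3 - 7*sqrt(2)*k^2 + 4*sqrt(2)*k + 12*sqrt(2)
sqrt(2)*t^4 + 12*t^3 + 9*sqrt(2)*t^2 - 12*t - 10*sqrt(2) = (t - 1)*(t + sqrt(2))*(t + 5*sqrt(2))*(sqrt(2)*t + sqrt(2))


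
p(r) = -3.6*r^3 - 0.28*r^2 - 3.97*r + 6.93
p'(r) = -10.8*r^2 - 0.56*r - 3.97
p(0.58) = 3.83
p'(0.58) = -7.93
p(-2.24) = 54.88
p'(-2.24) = -56.91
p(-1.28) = 19.10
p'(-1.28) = -20.95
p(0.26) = 5.82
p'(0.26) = -4.85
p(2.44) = -56.72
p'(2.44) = -69.64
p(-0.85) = 12.31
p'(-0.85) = -11.30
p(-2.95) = 108.63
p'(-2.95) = -96.30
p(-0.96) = 13.67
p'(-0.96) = -13.39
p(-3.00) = 113.52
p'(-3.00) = -99.49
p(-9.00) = 2644.38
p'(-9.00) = -873.73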